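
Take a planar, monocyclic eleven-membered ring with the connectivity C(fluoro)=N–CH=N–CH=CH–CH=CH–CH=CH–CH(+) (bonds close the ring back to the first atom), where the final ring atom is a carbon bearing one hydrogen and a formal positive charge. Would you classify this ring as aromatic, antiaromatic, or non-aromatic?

Aromatic

The p orbitals form a continuous loop: every atom in a ring double bond is sp² and brings one electron to the p orbital; each =N– nitrogen is pyridine-type (lone pair in the sp² plane, one electron in the p orbital); the carbocation has an empty p orbital. The ring is fully conjugated.
Counting π electrons: 5 × 2 = 10 from the double-bond units + 0 from the CH(+) atom = 10.
That gives a 4n+2 count (10, n = 2).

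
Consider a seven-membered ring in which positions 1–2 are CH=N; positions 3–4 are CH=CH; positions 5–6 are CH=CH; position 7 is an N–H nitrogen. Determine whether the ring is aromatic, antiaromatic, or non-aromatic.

Antiaromatic

The p orbitals form a continuous loop: every atom in a ring double bond is sp² and brings one electron to the p orbital; the doubly-bonded nitrogens are pyridine-type — their lone pairs lie in the ring plane, leaving one electron in the p orbital; the pyrrole-type nitrogen donates its lone pair from the p orbital. The ring is fully conjugated.
Tallying contributions gives 3 × 2 = 6 from the double-bond units + 2 from the NH atom = 8.
8 is a 4n count (n = 2), so the planar conjugated ring is antiaromatic.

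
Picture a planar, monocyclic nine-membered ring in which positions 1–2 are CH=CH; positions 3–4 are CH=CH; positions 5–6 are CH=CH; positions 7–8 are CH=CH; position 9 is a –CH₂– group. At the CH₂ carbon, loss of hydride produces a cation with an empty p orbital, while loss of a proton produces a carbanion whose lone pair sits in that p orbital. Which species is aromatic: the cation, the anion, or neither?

The anion

In either ion the ring is fully conjugated: every atom, including the new sp² carbon, supplies a p orbital.
Cation: 4 × 2 + 0 = 8 π electrons → 4(2), antiaromatic.
Anion: 4 × 2 + 2 = 10 π electrons → 4(2)+2, aromatic.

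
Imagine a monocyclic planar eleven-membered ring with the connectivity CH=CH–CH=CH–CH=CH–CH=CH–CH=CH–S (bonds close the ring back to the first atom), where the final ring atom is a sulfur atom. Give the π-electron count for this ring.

The p orbitals form a continuous loop: every atom in a ring double bond is sp² and brings one electron to the p orbital; the sulfur donates one lone pair from its p orbital. The ring is fully conjugated.
Adding the contributions, 5 × 2 = 10 from the double-bond units + 2 from the S atom = 12.

12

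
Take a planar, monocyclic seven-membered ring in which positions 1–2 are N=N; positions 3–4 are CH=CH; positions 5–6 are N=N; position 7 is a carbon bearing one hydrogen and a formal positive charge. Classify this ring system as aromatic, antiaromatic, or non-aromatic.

All ring atoms are sp² and supply a p orbital to the ring (each doubly-bonded ring atom is sp² with one p-orbital electron; the doubly-bonded nitrogens are pyridine-type — their lone pairs lie in the ring plane, leaving one electron in the p orbital; the carbocation has an empty p orbital); the conjugation is uninterrupted.
π-electron count: 3 × 2 = 6 from the double-bond units + 0 from the CH(+) atom = 6.
6 = 4(1) + 2, which satisfies Hückel's 4n+2 rule.

Aromatic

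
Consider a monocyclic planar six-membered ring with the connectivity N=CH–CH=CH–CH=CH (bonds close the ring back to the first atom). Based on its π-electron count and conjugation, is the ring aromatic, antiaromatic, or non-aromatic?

Aromatic

All ring atoms are sp² and supply a p orbital to the ring (the double-bond atoms are sp², each contributing one p electron; the doubly-bonded nitrogens are pyridine-type — their lone pairs lie in the ring plane, leaving one electron in the p orbital); the conjugation is uninterrupted.
Tallying contributions gives 3 × 2 = 6 from the 3 double-bond units.
That gives a 4n+2 count (6, n = 1).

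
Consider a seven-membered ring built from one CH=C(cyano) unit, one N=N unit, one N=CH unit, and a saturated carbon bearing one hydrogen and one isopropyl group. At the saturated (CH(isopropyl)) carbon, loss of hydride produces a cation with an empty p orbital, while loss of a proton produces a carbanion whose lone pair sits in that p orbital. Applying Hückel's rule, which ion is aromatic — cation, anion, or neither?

The cation

In either ion the ring is fully conjugated: every atom, including the new sp² carbon, supplies a p orbital.
Cation: 3 × 2 + 0 = 6 π electrons → 4(1)+2, aromatic.
Anion: 3 × 2 + 2 = 8 π electrons → 4(2), antiaromatic.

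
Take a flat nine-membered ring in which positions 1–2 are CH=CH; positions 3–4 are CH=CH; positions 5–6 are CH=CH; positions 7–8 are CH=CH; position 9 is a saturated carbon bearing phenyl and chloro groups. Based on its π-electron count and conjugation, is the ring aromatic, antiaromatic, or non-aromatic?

Non-aromatic

The C(phenyl)(chloro) position has four σ bonds — that saturated carbon is sp³ and has no p orbital in the ring π system — so the cyclic conjugation is interrupted.
A ring that is not fully conjugated cannot be aromatic or antiaromatic regardless of its π-electron count.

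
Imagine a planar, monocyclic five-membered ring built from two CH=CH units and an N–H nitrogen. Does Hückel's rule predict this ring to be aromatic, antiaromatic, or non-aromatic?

Every ring atom contributes a p orbital perpendicular to the ring (the double-bond atoms are sp², each contributing one p electron; the pyrrole-type nitrogen donates its lone pair from the p orbital), so the π system is cyclic and fully conjugated.
Adding the contributions, 2 × 2 = 4 from the double-bond units + 2 from the NH atom = 6.
6 = 4(1) + 2, which satisfies Hückel's 4n+2 rule.
(The species described is pyrrole.)

Aromatic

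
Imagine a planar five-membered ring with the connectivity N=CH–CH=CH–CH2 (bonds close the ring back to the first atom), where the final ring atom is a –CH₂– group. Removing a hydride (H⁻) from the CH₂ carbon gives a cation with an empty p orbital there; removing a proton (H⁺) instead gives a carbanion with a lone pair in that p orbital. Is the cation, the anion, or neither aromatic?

Both ions have a continuous loop of p orbitals — each ring atom is sp².
Cation: 2 × 2 + 0 = 4 π electrons → 4(1), antiaromatic.
Anion: 2 × 2 + 2 = 6 π electrons → 4(1)+2, aromatic.

The anion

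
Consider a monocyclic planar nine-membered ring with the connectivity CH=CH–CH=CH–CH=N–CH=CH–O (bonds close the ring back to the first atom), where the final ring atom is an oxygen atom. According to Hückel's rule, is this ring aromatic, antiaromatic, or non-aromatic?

All ring atoms are sp² and supply a p orbital to the ring (every atom in a ring double bond is sp² and brings one electron to the p orbital; each =N– nitrogen is pyridine-type (lone pair in the sp² plane, one electron in the p orbital); the oxygen donates one lone pair from its p orbital); the conjugation is uninterrupted.
Adding the contributions, 4 × 2 = 8 from the double-bond units + 2 from the O atom = 10.
10 = 4(2) + 2, which satisfies Hückel's 4n+2 rule.

Aromatic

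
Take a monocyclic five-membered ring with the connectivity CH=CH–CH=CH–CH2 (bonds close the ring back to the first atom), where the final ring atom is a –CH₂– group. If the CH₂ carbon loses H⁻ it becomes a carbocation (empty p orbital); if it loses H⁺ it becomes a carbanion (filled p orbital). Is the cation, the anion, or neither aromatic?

In both ions every ring atom is sp² and contributes a p orbital, so both rings are fully conjugated.
Cation: 2 × 2 + 0 = 4 π electrons → 4(1), antiaromatic.
Anion: 2 × 2 + 2 = 6 π electrons → 4(1)+2, aromatic.

The anion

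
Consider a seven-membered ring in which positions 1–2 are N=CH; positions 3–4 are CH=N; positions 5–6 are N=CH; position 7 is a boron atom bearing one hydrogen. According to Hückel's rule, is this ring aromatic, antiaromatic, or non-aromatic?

Aromatic

The p orbitals form a continuous loop: the double-bond atoms are sp², each contributing one p electron; each =N– nitrogen is pyridine-type (lone pair in the sp² plane, one electron in the p orbital); the boron has an empty p orbital. The ring is fully conjugated.
Adding the contributions, 3 × 2 = 6 from the double-bond units + 0 from the BH atom = 6.
Since 6 = 4·1 + 2, the ring meets the 4n+2 criterion.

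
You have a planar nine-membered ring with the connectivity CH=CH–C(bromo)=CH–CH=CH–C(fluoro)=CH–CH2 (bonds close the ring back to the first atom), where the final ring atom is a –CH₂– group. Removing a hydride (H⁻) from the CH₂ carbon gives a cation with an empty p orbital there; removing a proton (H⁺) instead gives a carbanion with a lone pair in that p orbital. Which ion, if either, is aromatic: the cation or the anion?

The anion

In both ions every ring atom is sp² and contributes a p orbital, so both rings are fully conjugated.
Cation: 4 × 2 + 0 = 8 π electrons → 4(2), antiaromatic.
Anion: 4 × 2 + 2 = 10 π electrons → 4(2)+2, aromatic.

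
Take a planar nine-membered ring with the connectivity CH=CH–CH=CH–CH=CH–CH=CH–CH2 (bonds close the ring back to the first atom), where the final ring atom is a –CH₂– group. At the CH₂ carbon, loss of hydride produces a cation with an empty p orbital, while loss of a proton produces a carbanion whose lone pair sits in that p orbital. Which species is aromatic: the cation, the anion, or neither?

In either ion the ring is fully conjugated: every atom, including the new sp² carbon, supplies a p orbital.
Cation: 4 × 2 + 0 = 8 π electrons → 4(2), antiaromatic.
Anion: 4 × 2 + 2 = 10 π electrons → 4(2)+2, aromatic.

The anion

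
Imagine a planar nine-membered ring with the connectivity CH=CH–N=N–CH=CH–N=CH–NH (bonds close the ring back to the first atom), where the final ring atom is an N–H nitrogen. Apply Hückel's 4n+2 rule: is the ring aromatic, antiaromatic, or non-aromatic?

All ring atoms are sp² and supply a p orbital to the ring (the double-bond atoms are sp², each contributing one p electron; each sp² =N– keeps its lone pair in-plane and puts one electron into the π system; the pyrrole-type nitrogen donates its lone pair from the p orbital); the conjugation is uninterrupted.
Counting π electrons: 4 × 2 = 8 from the double-bond units + 2 from the NH atom = 10.
With 10 π electrons (n = 2), the Hückel 4n+2 condition holds.

Aromatic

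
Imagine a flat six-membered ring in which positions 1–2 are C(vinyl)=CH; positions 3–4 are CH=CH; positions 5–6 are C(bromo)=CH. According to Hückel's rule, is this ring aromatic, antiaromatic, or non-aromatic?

All ring atoms are sp² and supply a p orbital to the ring (the double-bond atoms are sp², each contributing one p electron); the conjugation is uninterrupted.
π-electron count: 3 × 2 = 6 from the 3 double-bond units.
6 = 4(1) + 2, which satisfies Hückel's 4n+2 rule.

Aromatic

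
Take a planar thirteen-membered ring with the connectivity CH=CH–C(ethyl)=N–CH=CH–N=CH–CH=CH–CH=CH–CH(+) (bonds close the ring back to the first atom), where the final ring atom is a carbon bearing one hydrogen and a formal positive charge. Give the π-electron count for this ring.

12

All ring atoms are sp² and supply a p orbital to the ring (the double-bond atoms are sp², each contributing one p electron; each =N– nitrogen is pyridine-type (lone pair in the sp² plane, one electron in the p orbital); the carbocation has an empty p orbital); the conjugation is uninterrupted.
Tallying contributions gives 6 × 2 = 12 from the double-bond units + 0 from the CH(+) atom = 12.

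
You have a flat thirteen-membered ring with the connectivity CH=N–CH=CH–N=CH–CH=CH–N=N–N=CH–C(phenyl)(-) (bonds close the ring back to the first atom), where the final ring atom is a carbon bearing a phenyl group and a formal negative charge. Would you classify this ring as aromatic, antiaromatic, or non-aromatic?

The p orbitals form a continuous loop: the double-bond atoms are sp², each contributing one p electron; the doubly-bonded nitrogens are pyridine-type — their lone pairs lie in the ring plane, leaving one electron in the p orbital; the carbanion's lone pair occupies the p orbital. The ring is fully conjugated.
π-electron count: 6 × 2 = 12 from the double-bond units + 2 from the C(phenyl)(-) atom = 14.
That gives a 4n+2 count (14, n = 3).

Aromatic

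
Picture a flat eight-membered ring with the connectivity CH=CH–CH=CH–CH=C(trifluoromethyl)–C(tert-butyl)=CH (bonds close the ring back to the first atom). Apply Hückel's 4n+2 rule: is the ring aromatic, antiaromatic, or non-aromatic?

Antiaromatic

All ring atoms are sp² and supply a p orbital to the ring (every atom in a ring double bond is sp² and brings one electron to the p orbital); the conjugation is uninterrupted.
π-electron count: 4 × 2 = 8 from the 4 double-bond units.
A 4n π count (8, n = 2) in a planar conjugated ring means antiaromatic.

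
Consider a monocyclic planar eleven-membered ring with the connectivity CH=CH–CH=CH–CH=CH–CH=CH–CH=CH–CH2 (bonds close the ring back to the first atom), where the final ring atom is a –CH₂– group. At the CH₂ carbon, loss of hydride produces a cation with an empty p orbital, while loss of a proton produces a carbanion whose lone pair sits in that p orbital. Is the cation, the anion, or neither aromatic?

Both ions have a continuous loop of p orbitals — each ring atom is sp².
Cation: 5 × 2 + 0 = 10 π electrons → 4(2)+2, aromatic.
Anion: 5 × 2 + 2 = 12 π electrons → 4(3), antiaromatic.

The cation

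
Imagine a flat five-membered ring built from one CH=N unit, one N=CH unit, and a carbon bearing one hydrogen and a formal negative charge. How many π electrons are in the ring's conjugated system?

The p orbitals form a continuous loop: each doubly-bonded ring atom is sp² with one p-orbital electron; each sp² =N– keeps its lone pair in-plane and puts one electron into the π system; the carbanion's lone pair occupies the p orbital. The ring is fully conjugated.
Tallying contributions gives 2 × 2 = 4 from the double-bond units + 2 from the CH(-) atom = 6.

6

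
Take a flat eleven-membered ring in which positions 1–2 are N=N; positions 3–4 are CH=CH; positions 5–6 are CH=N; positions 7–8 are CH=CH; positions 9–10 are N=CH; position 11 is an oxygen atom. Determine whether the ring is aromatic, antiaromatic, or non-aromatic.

Every ring atom contributes a p orbital perpendicular to the ring (every atom in a ring double bond is sp² and brings one electron to the p orbital; each sp² =N– keeps its lone pair in-plane and puts one electron into the π system; the oxygen donates one lone pair from its p orbital), so the π system is cyclic and fully conjugated.
π-electron count: 5 × 2 = 10 from the double-bond units + 2 from the O atom = 12.
12 is a 4n count (n = 3), so the planar conjugated ring is antiaromatic.

Antiaromatic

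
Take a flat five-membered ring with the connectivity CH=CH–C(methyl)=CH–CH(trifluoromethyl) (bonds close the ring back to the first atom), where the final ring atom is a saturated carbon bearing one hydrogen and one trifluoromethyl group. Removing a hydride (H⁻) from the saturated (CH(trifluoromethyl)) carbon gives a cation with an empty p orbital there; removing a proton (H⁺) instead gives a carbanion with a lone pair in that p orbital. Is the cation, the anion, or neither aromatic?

The anion

In either ion the ring is fully conjugated: every atom, including the new sp² carbon, supplies a p orbital.
Cation: 2 × 2 + 0 = 4 π electrons → 4(1), antiaromatic.
Anion: 2 × 2 + 2 = 6 π electrons → 4(1)+2, aromatic.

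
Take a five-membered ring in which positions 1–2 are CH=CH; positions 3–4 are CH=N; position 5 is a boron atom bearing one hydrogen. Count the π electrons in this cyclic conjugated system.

Every ring atom contributes a p orbital perpendicular to the ring (the double-bond atoms are sp², each contributing one p electron; the doubly-bonded nitrogens are pyridine-type — their lone pairs lie in the ring plane, leaving one electron in the p orbital; the boron has an empty p orbital), so the π system is cyclic and fully conjugated.
π-electron count: 2 × 2 = 4 from the double-bond units + 0 from the BH atom = 4.

4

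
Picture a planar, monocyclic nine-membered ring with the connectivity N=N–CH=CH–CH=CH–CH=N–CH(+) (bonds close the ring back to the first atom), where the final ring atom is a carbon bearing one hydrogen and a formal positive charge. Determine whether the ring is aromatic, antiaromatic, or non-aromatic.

All ring atoms are sp² and supply a p orbital to the ring (the double-bond atoms are sp², each contributing one p electron; the doubly-bonded nitrogens are pyridine-type — their lone pairs lie in the ring plane, leaving one electron in the p orbital; the carbocation has an empty p orbital); the conjugation is uninterrupted.
Counting π electrons: 4 × 2 = 8 from the double-bond units + 0 from the CH(+) atom = 8.
8 is a 4n count (n = 2), so the planar conjugated ring is antiaromatic.

Antiaromatic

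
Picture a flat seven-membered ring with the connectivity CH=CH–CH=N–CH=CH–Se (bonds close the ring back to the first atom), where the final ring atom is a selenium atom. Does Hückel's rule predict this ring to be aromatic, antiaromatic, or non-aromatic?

Antiaromatic

Every ring atom contributes a p orbital perpendicular to the ring (each doubly-bonded ring atom is sp² with one p-orbital electron; the doubly-bonded nitrogens are pyridine-type — their lone pairs lie in the ring plane, leaving one electron in the p orbital; the selenium donates one lone pair from its p orbital), so the π system is cyclic and fully conjugated.
Adding the contributions, 3 × 2 = 6 from the double-bond units + 2 from the Se atom = 8.
8 is a 4n count (n = 2), so the planar conjugated ring is antiaromatic.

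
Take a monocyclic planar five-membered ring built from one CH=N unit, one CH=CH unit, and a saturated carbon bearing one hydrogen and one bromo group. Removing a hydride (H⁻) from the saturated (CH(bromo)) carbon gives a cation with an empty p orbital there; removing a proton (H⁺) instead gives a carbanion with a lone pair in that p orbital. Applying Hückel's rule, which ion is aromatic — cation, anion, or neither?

The anion

In both ions every ring atom is sp² and contributes a p orbital, so both rings are fully conjugated.
Cation: 2 × 2 + 0 = 4 π electrons → 4(1), antiaromatic.
Anion: 2 × 2 + 2 = 6 π electrons → 4(1)+2, aromatic.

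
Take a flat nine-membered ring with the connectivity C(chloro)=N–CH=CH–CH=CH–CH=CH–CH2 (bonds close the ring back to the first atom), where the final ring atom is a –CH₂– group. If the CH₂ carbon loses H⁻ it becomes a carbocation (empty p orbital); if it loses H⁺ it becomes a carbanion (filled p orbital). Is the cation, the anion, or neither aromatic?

In both ions every ring atom is sp² and contributes a p orbital, so both rings are fully conjugated.
Cation: 4 × 2 + 0 = 8 π electrons → 4(2), antiaromatic.
Anion: 4 × 2 + 2 = 10 π electrons → 4(2)+2, aromatic.

The anion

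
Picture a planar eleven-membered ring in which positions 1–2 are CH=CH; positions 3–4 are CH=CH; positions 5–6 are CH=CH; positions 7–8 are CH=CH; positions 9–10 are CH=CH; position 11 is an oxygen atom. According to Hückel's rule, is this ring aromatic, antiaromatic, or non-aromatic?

The p orbitals form a continuous loop: every atom in a ring double bond is sp² and brings one electron to the p orbital; the oxygen donates one lone pair from its p orbital. The ring is fully conjugated.
Counting π electrons: 5 × 2 = 10 from the double-bond units + 2 from the O atom = 12.
With 12 = 4·3 π electrons, Hückel's rule classifies the planar ring as antiaromatic.

Antiaromatic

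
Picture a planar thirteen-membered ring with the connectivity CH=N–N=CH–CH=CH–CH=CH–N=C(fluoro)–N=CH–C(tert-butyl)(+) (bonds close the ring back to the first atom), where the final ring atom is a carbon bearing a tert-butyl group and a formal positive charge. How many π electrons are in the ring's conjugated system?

12

Check conjugation: every atom in a ring double bond is sp² and brings one electron to the p orbital; each sp² =N– keeps its lone pair in-plane and puts one electron into the π system; the carbocation has an empty p orbital — every position has a p orbital, so the cyclic π system is continuous.
π-electron count: 6 × 2 = 12 from the double-bond units + 0 from the C(tert-butyl)(+) atom = 12.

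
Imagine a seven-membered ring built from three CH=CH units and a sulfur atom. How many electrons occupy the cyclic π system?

The p orbitals form a continuous loop: every atom in a ring double bond is sp² and brings one electron to the p orbital; the sulfur donates one lone pair from its p orbital. The ring is fully conjugated.
Tallying contributions gives 3 × 2 = 6 from the double-bond units + 2 from the S atom = 8.

8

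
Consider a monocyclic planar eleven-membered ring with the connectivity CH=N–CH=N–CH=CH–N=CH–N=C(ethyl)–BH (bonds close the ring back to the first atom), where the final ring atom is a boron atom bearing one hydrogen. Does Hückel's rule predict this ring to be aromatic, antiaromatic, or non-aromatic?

All ring atoms are sp² and supply a p orbital to the ring (each doubly-bonded ring atom is sp² with one p-orbital electron; the doubly-bonded nitrogens are pyridine-type — their lone pairs lie in the ring plane, leaving one electron in the p orbital; the boron has an empty p orbital); the conjugation is uninterrupted.
Adding the contributions, 5 × 2 = 10 from the double-bond units + 0 from the BH atom = 10.
With 10 π electrons (n = 2), the Hückel 4n+2 condition holds.

Aromatic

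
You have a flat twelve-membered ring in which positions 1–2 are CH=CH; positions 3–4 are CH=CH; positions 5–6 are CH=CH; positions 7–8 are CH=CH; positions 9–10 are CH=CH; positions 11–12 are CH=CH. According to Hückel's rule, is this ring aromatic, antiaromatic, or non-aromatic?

Every ring atom contributes a p orbital perpendicular to the ring (the double-bond atoms are sp², each contributing one p electron), so the π system is cyclic and fully conjugated.
Tallying contributions gives 6 × 2 = 12 from the 6 double-bond units.
With 12 = 4·3 π electrons, Hückel's rule classifies the planar ring as antiaromatic.

Antiaromatic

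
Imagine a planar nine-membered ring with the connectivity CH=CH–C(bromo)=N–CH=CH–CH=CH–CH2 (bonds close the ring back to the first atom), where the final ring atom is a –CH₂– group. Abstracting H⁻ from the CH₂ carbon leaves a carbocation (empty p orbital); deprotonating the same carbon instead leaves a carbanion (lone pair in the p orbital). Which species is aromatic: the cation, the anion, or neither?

The anion

In both ions every ring atom is sp² and contributes a p orbital, so both rings are fully conjugated.
Cation: 4 × 2 + 0 = 8 π electrons → 4(2), antiaromatic.
Anion: 4 × 2 + 2 = 10 π electrons → 4(2)+2, aromatic.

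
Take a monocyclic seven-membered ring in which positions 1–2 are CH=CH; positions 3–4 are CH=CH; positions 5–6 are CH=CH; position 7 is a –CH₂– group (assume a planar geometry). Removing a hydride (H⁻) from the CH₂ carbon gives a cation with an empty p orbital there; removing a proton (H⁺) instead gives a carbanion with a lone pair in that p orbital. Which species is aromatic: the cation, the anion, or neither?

The cation

Once that carbon is sp², every ring atom has a p orbital and both ions are fully conjugated.
Cation: 3 × 2 + 0 = 6 π electrons → 4(1)+2, aromatic.
Anion: 3 × 2 + 2 = 8 π electrons → 4(2), antiaromatic.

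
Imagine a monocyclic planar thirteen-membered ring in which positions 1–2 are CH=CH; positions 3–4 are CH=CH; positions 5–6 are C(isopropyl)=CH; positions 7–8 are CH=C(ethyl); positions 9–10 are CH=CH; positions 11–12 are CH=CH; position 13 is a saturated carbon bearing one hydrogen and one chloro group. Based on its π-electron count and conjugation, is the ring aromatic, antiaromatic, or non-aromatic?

The CH(chloro) carbon is saturated: that saturated carbon is sp³ and has no p orbital in the ring π system. Conjugation is not continuous around the ring.
Broken conjugation rules out both aromaticity and antiaromaticity.

Non-aromatic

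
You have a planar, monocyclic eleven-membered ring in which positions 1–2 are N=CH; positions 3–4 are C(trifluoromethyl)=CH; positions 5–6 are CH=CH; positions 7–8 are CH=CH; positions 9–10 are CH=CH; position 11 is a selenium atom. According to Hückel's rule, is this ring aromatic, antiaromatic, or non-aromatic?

Antiaromatic

All ring atoms are sp² and supply a p orbital to the ring (the double-bond atoms are sp², each contributing one p electron; each =N– nitrogen is pyridine-type (lone pair in the sp² plane, one electron in the p orbital); the selenium donates one lone pair from its p orbital); the conjugation is uninterrupted.
Counting π electrons: 5 × 2 = 10 from the double-bond units + 2 from the Se atom = 12.
12 = 4(3); a planar, fully conjugated 4n system is antiaromatic.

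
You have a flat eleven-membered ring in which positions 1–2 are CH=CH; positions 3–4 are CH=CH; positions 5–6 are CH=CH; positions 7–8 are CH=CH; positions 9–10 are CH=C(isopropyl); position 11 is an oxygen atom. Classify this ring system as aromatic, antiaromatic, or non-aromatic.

All ring atoms are sp² and supply a p orbital to the ring (the double-bond atoms are sp², each contributing one p electron; the oxygen donates one lone pair from its p orbital); the conjugation is uninterrupted.
Adding the contributions, 5 × 2 = 10 from the double-bond units + 2 from the O atom = 12.
A 4n π count (12, n = 3) in a planar conjugated ring means antiaromatic.

Antiaromatic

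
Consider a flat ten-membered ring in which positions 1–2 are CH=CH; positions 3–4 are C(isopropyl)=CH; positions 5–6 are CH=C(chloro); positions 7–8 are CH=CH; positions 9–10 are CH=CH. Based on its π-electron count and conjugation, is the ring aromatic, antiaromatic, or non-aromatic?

Aromatic

All ring atoms are sp² and supply a p orbital to the ring (every atom in a ring double bond is sp² and brings one electron to the p orbital); the conjugation is uninterrupted.
Counting π electrons: 5 × 2 = 10 from the 5 double-bond units.
That gives a 4n+2 count (10, n = 2).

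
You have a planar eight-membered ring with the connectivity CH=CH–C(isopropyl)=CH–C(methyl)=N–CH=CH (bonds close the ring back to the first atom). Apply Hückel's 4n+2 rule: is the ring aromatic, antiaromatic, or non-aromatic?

All ring atoms are sp² and supply a p orbital to the ring (each doubly-bonded ring atom is sp² with one p-orbital electron; the doubly-bonded nitrogens are pyridine-type — their lone pairs lie in the ring plane, leaving one electron in the p orbital); the conjugation is uninterrupted.
π-electron count: 4 × 2 = 8 from the 4 double-bond units.
A 4n π count (8, n = 2) in a planar conjugated ring means antiaromatic.

Antiaromatic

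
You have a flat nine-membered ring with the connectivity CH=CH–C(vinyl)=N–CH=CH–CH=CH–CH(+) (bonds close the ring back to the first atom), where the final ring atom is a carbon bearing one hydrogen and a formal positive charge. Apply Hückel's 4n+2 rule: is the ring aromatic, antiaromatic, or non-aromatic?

Antiaromatic

Check conjugation: every atom in a ring double bond is sp² and brings one electron to the p orbital; the doubly-bonded nitrogens are pyridine-type — their lone pairs lie in the ring plane, leaving one electron in the p orbital; the carbocation has an empty p orbital — every position has a p orbital, so the cyclic π system is continuous.
Tallying contributions gives 4 × 2 = 8 from the double-bond units + 0 from the CH(+) atom = 8.
8 is a 4n count (n = 2), so the planar conjugated ring is antiaromatic.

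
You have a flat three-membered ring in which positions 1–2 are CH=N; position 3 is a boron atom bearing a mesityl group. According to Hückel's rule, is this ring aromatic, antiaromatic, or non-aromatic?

Aromatic

All ring atoms are sp² and supply a p orbital to the ring (each doubly-bonded ring atom is sp² with one p-orbital electron; each =N– nitrogen is pyridine-type (lone pair in the sp² plane, one electron in the p orbital); the boron has an empty p orbital); the conjugation is uninterrupted.
π-electron count: 1 × 2 = 2 from the double-bond unit + 0 from the B(mesityl) atom = 2.
With 2 π electrons (n = 0), the Hückel 4n+2 condition holds.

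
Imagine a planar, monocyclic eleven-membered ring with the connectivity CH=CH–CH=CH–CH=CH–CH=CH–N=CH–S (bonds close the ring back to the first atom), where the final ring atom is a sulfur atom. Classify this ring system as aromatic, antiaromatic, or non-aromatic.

Every ring atom contributes a p orbital perpendicular to the ring (each doubly-bonded ring atom is sp² with one p-orbital electron; the doubly-bonded nitrogens are pyridine-type — their lone pairs lie in the ring plane, leaving one electron in the p orbital; the sulfur donates one lone pair from its p orbital), so the π system is cyclic and fully conjugated.
π-electron count: 5 × 2 = 10 from the double-bond units + 2 from the S atom = 12.
A 4n π count (12, n = 3) in a planar conjugated ring means antiaromatic.

Antiaromatic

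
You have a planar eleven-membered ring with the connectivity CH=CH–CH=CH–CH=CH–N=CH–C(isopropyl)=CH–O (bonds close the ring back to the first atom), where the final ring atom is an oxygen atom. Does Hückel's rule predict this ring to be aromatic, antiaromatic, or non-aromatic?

All ring atoms are sp² and supply a p orbital to the ring (each doubly-bonded ring atom is sp² with one p-orbital electron; each sp² =N– keeps its lone pair in-plane and puts one electron into the π system; the oxygen donates one lone pair from its p orbital); the conjugation is uninterrupted.
Adding the contributions, 5 × 2 = 10 from the double-bond units + 2 from the O atom = 12.
12 = 4(3); a planar, fully conjugated 4n system is antiaromatic.

Antiaromatic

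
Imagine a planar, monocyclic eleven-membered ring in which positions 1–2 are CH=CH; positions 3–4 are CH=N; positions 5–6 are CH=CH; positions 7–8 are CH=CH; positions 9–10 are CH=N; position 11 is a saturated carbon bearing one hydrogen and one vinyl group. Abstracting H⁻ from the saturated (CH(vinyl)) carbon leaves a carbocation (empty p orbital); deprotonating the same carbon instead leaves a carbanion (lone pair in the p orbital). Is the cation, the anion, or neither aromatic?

The cation

In both ions every ring atom is sp² and contributes a p orbital, so both rings are fully conjugated.
Cation: 5 × 2 + 0 = 10 π electrons → 4(2)+2, aromatic.
Anion: 5 × 2 + 2 = 12 π electrons → 4(3), antiaromatic.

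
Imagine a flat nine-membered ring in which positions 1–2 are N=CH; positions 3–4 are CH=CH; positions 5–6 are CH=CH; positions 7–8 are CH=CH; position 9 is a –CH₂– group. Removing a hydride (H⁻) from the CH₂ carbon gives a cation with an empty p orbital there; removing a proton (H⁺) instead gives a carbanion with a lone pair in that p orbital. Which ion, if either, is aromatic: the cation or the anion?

Once that carbon is sp², every ring atom has a p orbital and both ions are fully conjugated.
Cation: 4 × 2 + 0 = 8 π electrons → 4(2), antiaromatic.
Anion: 4 × 2 + 2 = 10 π electrons → 4(2)+2, aromatic.

The anion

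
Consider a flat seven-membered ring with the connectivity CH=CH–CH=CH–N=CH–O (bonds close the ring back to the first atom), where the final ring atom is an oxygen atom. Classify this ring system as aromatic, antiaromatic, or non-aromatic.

The p orbitals form a continuous loop: the double-bond atoms are sp², each contributing one p electron; the doubly-bonded nitrogens are pyridine-type — their lone pairs lie in the ring plane, leaving one electron in the p orbital; the oxygen donates one lone pair from its p orbital. The ring is fully conjugated.
π-electron count: 3 × 2 = 6 from the double-bond units + 2 from the O atom = 8.
With 8 = 4·2 π electrons, Hückel's rule classifies the planar ring as antiaromatic.

Antiaromatic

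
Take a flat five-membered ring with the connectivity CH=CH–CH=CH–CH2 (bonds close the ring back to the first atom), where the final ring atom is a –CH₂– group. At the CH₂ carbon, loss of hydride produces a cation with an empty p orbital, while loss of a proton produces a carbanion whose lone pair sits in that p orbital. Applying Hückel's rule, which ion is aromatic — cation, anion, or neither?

Both ions have a continuous loop of p orbitals — each ring atom is sp².
Cation: 2 × 2 + 0 = 4 π electrons → 4(1), antiaromatic.
Anion: 2 × 2 + 2 = 6 π electrons → 4(1)+2, aromatic.

The anion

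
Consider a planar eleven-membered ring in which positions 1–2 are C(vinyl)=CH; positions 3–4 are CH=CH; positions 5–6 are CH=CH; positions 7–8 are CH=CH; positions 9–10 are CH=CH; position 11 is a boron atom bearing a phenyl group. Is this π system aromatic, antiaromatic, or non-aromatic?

Check conjugation: the double-bond atoms are sp², each contributing one p electron; the boron has an empty p orbital — every position has a p orbital, so the cyclic π system is continuous.
Counting π electrons: 5 × 2 = 10 from the double-bond units + 0 from the B(phenyl) atom = 10.
That gives a 4n+2 count (10, n = 2).

Aromatic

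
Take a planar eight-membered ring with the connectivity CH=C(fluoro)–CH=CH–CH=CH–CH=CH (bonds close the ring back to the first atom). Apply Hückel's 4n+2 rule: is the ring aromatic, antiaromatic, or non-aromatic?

Antiaromatic

All ring atoms are sp² and supply a p orbital to the ring (every atom in a ring double bond is sp² and brings one electron to the p orbital); the conjugation is uninterrupted.
π-electron count: 4 × 2 = 8 from the 4 double-bond units.
With 8 = 4·2 π electrons, Hückel's rule classifies the planar ring as antiaromatic.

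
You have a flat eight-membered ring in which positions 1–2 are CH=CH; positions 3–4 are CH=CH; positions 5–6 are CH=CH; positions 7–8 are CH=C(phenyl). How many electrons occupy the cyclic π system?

The p orbitals form a continuous loop: the double-bond atoms are sp², each contributing one p electron. The ring is fully conjugated.
Adding the contributions, 4 × 2 = 8 from the 4 double-bond units.

8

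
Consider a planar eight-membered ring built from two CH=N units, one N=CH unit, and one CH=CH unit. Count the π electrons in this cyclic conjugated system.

8

All ring atoms are sp² and supply a p orbital to the ring (the double-bond atoms are sp², each contributing one p electron; each sp² =N– keeps its lone pair in-plane and puts one electron into the π system); the conjugation is uninterrupted.
Counting π electrons: 4 × 2 = 8 from the 4 double-bond units.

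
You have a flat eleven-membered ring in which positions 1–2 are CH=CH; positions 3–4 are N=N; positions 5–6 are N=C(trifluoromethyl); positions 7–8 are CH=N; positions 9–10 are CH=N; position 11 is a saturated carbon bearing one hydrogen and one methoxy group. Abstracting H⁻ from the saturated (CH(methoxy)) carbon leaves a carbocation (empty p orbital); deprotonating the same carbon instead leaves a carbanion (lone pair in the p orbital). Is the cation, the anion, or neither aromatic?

Both ions have a continuous loop of p orbitals — each ring atom is sp².
Cation: 5 × 2 + 0 = 10 π electrons → 4(2)+2, aromatic.
Anion: 5 × 2 + 2 = 12 π electrons → 4(3), antiaromatic.

The cation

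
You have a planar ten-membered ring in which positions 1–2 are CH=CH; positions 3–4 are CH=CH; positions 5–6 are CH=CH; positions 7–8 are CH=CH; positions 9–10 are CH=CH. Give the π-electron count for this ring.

10

Every ring atom contributes a p orbital perpendicular to the ring (each doubly-bonded ring atom is sp² with one p-orbital electron), so the π system is cyclic and fully conjugated.
Counting π electrons: 5 × 2 = 10 from the 5 double-bond units.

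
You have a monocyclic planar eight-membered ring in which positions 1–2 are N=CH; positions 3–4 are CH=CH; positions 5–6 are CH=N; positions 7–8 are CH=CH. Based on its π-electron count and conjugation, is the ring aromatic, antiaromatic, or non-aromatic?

Check conjugation: every atom in a ring double bond is sp² and brings one electron to the p orbital; each sp² =N– keeps its lone pair in-plane and puts one electron into the π system — every position has a p orbital, so the cyclic π system is continuous.
π-electron count: 4 × 2 = 8 from the 4 double-bond units.
A 4n π count (8, n = 2) in a planar conjugated ring means antiaromatic.

Antiaromatic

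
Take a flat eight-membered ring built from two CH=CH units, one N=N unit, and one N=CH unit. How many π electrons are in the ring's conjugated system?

The p orbitals form a continuous loop: the double-bond atoms are sp², each contributing one p electron; each =N– nitrogen is pyridine-type (lone pair in the sp² plane, one electron in the p orbital). The ring is fully conjugated.
Counting π electrons: 4 × 2 = 8 from the 4 double-bond units.

8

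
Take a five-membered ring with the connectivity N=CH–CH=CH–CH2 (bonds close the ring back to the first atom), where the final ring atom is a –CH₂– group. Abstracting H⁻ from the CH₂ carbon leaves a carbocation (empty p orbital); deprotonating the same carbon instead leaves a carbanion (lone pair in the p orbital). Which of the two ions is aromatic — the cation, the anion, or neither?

In either ion the ring is fully conjugated: every atom, including the new sp² carbon, supplies a p orbital.
Cation: 2 × 2 + 0 = 4 π electrons → 4(1), antiaromatic.
Anion: 2 × 2 + 2 = 6 π electrons → 4(1)+2, aromatic.

The anion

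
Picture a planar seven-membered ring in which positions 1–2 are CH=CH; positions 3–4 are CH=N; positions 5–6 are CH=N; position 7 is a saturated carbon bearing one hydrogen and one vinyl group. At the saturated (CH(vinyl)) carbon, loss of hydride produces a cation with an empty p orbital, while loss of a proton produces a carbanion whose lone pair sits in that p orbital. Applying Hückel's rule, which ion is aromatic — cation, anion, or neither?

Once that carbon is sp², every ring atom has a p orbital and both ions are fully conjugated.
Cation: 3 × 2 + 0 = 6 π electrons → 4(1)+2, aromatic.
Anion: 3 × 2 + 2 = 8 π electrons → 4(2), antiaromatic.

The cation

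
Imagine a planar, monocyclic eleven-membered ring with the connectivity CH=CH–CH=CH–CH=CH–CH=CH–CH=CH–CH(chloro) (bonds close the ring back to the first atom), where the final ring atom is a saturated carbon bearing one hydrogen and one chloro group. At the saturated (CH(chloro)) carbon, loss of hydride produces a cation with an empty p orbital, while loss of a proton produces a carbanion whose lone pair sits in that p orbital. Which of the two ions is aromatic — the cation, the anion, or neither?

Once that carbon is sp², every ring atom has a p orbital and both ions are fully conjugated.
Cation: 5 × 2 + 0 = 10 π electrons → 4(2)+2, aromatic.
Anion: 5 × 2 + 2 = 12 π electrons → 4(3), antiaromatic.

The cation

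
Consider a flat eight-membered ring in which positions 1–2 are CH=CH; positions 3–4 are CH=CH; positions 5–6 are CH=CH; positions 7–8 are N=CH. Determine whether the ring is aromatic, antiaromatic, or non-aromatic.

Antiaromatic

Every ring atom contributes a p orbital perpendicular to the ring (the double-bond atoms are sp², each contributing one p electron; the doubly-bonded nitrogens are pyridine-type — their lone pairs lie in the ring plane, leaving one electron in the p orbital), so the π system is cyclic and fully conjugated.
Tallying contributions gives 4 × 2 = 8 from the 4 double-bond units.
With 8 = 4·2 π electrons, Hückel's rule classifies the planar ring as antiaromatic.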